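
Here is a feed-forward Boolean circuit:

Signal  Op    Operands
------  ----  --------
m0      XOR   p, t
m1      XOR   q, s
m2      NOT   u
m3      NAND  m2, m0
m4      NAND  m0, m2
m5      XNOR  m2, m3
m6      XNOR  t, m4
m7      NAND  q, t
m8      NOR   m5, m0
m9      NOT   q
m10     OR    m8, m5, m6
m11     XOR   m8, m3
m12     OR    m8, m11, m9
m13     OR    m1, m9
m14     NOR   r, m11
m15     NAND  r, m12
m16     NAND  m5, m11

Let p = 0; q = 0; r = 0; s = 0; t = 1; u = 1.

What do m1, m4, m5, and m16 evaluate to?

m1 = 0, m4 = 1, m5 = 0, m16 = 1

m0 = p XOR t = 0 XOR 1 = 1
m1 = q XOR s = 0 XOR 0 = 0
m2 = NOT u = NOT 1 = 0
m3 = m2 NAND m0 = 0 NAND 1 = 1
m4 = m0 NAND m2 = 1 NAND 0 = 1
m5 = m2 XNOR m3 = 0 XNOR 1 = 0
m8 = m5 NOR m0 = 0 NOR 1 = 0
m11 = m8 XOR m3 = 0 XOR 1 = 1
m16 = m5 NAND m11 = 0 NAND 1 = 1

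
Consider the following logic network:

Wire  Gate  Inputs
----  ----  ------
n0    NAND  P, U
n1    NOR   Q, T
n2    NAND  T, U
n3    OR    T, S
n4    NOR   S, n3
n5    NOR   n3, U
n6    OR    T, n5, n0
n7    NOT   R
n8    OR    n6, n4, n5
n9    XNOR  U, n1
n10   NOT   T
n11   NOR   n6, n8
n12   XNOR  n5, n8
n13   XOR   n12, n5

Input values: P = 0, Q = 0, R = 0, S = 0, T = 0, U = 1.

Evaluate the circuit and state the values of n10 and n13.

n0 = P NAND U = 0 NAND 1 = 1
n3 = T OR S = 0 OR 0 = 0
n4 = S NOR n3 = 0 NOR 0 = 1
n5 = n3 NOR U = 0 NOR 1 = 0
n6 = T OR n5 OR n0 = 0 OR 0 OR 1 = 1
n8 = n6 OR n4 OR n5 = 1 OR 1 OR 0 = 1
n10 = NOT T = NOT 0 = 1
n12 = n5 XNOR n8 = 0 XNOR 1 = 0
n13 = n12 XOR n5 = 0 XOR 0 = 0

n10 = 1, n13 = 0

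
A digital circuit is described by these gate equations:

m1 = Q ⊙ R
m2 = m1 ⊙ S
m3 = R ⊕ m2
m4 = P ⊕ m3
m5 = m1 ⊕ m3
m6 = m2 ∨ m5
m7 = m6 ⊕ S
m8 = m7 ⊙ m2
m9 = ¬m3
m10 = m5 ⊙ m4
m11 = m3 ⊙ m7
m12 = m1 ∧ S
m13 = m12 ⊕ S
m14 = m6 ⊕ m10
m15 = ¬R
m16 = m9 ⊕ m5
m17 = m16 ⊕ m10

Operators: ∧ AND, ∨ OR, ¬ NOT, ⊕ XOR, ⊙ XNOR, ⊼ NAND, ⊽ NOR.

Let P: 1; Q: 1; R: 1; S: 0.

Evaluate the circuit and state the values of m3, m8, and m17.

m3 = 1, m8 = 1, m17 = 1

m1 = Q XNOR R = 1 XNOR 1 = 1
m2 = m1 XNOR S = 1 XNOR 0 = 0
m3 = R XOR m2 = 1 XOR 0 = 1
m4 = P XOR m3 = 1 XOR 1 = 0
m5 = m1 XOR m3 = 1 XOR 1 = 0
m6 = m2 OR m5 = 0 OR 0 = 0
m7 = m6 XOR S = 0 XOR 0 = 0
m8 = m7 XNOR m2 = 0 XNOR 0 = 1
m9 = NOT m3 = NOT 1 = 0
m10 = m5 XNOR m4 = 0 XNOR 0 = 1
m16 = m9 XOR m5 = 0 XOR 0 = 0
m17 = m16 XOR m10 = 0 XOR 1 = 1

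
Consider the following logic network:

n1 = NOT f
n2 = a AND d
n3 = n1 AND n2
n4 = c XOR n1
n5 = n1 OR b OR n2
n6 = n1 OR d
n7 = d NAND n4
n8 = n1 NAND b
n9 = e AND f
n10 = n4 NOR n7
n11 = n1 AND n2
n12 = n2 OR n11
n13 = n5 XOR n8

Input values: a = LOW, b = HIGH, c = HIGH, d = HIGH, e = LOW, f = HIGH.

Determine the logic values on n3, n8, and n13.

n1 = NOT f = NOT HIGH = LOW
n2 = a AND d = LOW AND HIGH = LOW
n3 = n1 AND n2 = LOW AND LOW = LOW
n5 = n1 OR b OR n2 = LOW OR HIGH OR LOW = HIGH
n8 = n1 NAND b = LOW NAND HIGH = HIGH
n13 = n5 XOR n8 = HIGH XOR HIGH = LOW

n3 = LOW  n8 = HIGH  n13 = LOW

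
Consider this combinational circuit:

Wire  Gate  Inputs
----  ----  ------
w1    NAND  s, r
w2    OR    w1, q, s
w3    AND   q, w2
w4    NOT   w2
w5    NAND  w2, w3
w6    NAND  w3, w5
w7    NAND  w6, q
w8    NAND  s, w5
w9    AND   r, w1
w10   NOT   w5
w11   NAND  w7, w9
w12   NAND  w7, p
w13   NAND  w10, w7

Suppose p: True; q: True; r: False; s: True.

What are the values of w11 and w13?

w1 = s NAND r = True NAND False = True
w2 = w1 OR q OR s = True OR True OR True = True
w3 = q AND w2 = True AND True = True
w5 = w2 NAND w3 = True NAND True = False
w6 = w3 NAND w5 = True NAND False = True
w7 = w6 NAND q = True NAND True = False
w9 = r AND w1 = False AND True = False
w10 = NOT w5 = NOT False = True
w11 = w7 NAND w9 = False NAND False = True
w13 = w10 NAND w7 = True NAND False = True

w11 = True, w13 = True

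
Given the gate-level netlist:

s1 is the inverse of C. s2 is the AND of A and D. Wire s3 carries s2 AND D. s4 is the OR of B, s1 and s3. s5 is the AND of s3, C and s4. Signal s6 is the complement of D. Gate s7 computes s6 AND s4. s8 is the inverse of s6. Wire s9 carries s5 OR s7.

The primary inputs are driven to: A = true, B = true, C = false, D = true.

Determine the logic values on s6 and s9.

s6 = false; s9 = false

s1 = NOT C = NOT false = true
s2 = A AND D = true AND true = true
s3 = s2 AND D = true AND true = true
s4 = B OR s1 OR s3 = true OR true OR true = true
s5 = s3 AND C AND s4 = true AND false AND true = false
s6 = NOT D = NOT true = false
s7 = s6 AND s4 = false AND true = false
s9 = s5 OR s7 = false OR false = false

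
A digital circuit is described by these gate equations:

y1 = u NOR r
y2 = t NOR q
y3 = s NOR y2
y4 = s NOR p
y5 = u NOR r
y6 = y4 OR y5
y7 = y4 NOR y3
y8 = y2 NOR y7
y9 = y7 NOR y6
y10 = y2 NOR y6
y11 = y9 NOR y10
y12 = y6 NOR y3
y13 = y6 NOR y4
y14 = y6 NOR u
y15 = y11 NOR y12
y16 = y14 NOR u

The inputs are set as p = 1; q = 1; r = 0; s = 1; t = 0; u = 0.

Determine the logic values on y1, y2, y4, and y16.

y1 = u NOR r = 0 NOR 0 = 1
y2 = t NOR q = 0 NOR 1 = 0
y4 = s NOR p = 1 NOR 1 = 0
y5 = u NOR r = 0 NOR 0 = 1
y6 = y4 OR y5 = 0 OR 1 = 1
y14 = y6 NOR u = 1 NOR 0 = 0
y16 = y14 NOR u = 0 NOR 0 = 1

y1 = 1, y2 = 0, y4 = 0, y16 = 1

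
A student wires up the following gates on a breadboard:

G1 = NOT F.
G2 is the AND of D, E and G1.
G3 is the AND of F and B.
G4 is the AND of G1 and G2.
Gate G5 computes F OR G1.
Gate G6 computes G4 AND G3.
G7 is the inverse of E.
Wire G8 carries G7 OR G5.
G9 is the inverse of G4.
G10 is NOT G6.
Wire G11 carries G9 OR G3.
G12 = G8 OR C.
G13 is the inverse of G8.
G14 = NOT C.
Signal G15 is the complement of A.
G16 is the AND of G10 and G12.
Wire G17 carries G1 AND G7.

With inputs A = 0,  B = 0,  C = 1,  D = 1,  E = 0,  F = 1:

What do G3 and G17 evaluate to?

G3 = 0, G17 = 0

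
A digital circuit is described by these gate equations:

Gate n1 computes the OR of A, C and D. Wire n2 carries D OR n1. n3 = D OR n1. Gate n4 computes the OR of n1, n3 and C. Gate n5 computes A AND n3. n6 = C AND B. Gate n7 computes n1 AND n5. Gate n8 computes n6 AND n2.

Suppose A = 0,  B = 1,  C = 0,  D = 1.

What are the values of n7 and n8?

n1 = A OR C OR D = 0 OR 0 OR 1 = 1
n2 = D OR n1 = 1 OR 1 = 1
n3 = D OR n1 = 1 OR 1 = 1
n5 = A AND n3 = 0 AND 1 = 0
n6 = C AND B = 0 AND 1 = 0
n7 = n1 AND n5 = 1 AND 0 = 0
n8 = n6 AND n2 = 0 AND 1 = 0

n7 = 0  n8 = 0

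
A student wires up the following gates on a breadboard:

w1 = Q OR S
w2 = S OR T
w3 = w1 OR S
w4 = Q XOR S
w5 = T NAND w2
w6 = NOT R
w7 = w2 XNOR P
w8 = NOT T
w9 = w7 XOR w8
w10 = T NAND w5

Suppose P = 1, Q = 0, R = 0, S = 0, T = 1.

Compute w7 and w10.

w2 = S OR T = 0 OR 1 = 1
w5 = T NAND w2 = 1 NAND 1 = 0
w7 = w2 XNOR P = 1 XNOR 1 = 1
w10 = T NAND w5 = 1 NAND 0 = 1

w7 = 1, w10 = 1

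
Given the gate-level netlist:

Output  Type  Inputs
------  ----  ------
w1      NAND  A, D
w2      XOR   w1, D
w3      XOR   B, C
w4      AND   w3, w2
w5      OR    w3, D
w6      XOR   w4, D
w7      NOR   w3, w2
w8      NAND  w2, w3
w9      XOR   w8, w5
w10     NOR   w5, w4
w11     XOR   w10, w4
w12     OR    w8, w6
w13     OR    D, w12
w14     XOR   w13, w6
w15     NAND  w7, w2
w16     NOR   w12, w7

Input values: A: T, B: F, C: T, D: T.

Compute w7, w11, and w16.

w7 = F; w11 = T; w16 = T

w1 = A NAND D = T NAND T = F
w2 = w1 XOR D = F XOR T = T
w3 = B XOR C = F XOR T = T
w4 = w3 AND w2 = T AND T = T
w5 = w3 OR D = T OR T = T
w6 = w4 XOR D = T XOR T = F
w7 = w3 NOR w2 = T NOR T = F
w8 = w2 NAND w3 = T NAND T = F
w10 = w5 NOR w4 = T NOR T = F
w11 = w10 XOR w4 = F XOR T = T
w12 = w8 OR w6 = F OR F = F
w16 = w12 NOR w7 = F NOR F = T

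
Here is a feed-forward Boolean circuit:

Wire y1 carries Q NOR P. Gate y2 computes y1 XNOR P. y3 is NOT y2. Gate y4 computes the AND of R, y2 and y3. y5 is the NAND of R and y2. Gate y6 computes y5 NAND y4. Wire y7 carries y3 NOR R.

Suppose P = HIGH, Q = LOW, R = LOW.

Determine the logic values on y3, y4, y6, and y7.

y1 = Q NOR P = LOW NOR HIGH = LOW
y2 = y1 XNOR P = LOW XNOR HIGH = LOW
y3 = NOT y2 = NOT LOW = HIGH
y4 = R AND y2 AND y3 = LOW AND LOW AND HIGH = LOW
y5 = R NAND y2 = LOW NAND LOW = HIGH
y6 = y5 NAND y4 = HIGH NAND LOW = HIGH
y7 = y3 NOR R = HIGH NOR LOW = LOW

y3 = HIGH, y4 = LOW, y6 = HIGH, y7 = LOW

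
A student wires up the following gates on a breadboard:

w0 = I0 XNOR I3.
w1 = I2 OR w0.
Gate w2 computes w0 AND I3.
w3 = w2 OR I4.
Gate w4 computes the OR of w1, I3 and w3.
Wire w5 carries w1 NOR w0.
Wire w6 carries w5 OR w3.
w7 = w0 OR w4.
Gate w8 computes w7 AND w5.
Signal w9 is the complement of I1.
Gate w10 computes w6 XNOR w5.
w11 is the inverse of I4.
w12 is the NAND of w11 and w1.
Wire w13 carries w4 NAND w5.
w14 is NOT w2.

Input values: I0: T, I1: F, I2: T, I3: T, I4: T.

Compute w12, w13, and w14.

w12 = T; w13 = T; w14 = F

w0 = I0 XNOR I3 = T XNOR T = T
w1 = I2 OR w0 = T OR T = T
w2 = w0 AND I3 = T AND T = T
w3 = w2 OR I4 = T OR T = T
w4 = w1 OR I3 OR w3 = T OR T OR T = T
w5 = w1 NOR w0 = T NOR T = F
w11 = NOT I4 = NOT T = F
w12 = w11 NAND w1 = F NAND T = T
w13 = w4 NAND w5 = T NAND F = T
w14 = NOT w2 = NOT T = F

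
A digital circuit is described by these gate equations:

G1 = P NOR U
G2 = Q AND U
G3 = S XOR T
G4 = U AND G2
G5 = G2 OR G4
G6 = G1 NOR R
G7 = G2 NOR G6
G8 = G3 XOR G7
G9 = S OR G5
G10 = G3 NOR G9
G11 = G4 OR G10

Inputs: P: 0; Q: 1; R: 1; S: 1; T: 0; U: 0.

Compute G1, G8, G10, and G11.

G1 = P NOR U = 0 NOR 0 = 1
G2 = Q AND U = 1 AND 0 = 0
G3 = S XOR T = 1 XOR 0 = 1
G4 = U AND G2 = 0 AND 0 = 0
G5 = G2 OR G4 = 0 OR 0 = 0
G6 = G1 NOR R = 1 NOR 1 = 0
G7 = G2 NOR G6 = 0 NOR 0 = 1
G8 = G3 XOR G7 = 1 XOR 1 = 0
G9 = S OR G5 = 1 OR 0 = 1
G10 = G3 NOR G9 = 1 NOR 1 = 0
G11 = G4 OR G10 = 0 OR 0 = 0

G1 = 1; G8 = 0; G10 = 0; G11 = 0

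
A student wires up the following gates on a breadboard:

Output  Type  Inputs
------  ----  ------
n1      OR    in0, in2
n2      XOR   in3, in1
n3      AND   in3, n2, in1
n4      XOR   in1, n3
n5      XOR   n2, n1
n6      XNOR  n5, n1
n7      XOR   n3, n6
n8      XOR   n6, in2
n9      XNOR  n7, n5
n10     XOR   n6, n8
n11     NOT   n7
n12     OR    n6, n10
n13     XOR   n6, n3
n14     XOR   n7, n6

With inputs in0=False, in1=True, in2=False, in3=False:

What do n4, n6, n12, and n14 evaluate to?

n1 = in0 OR in2 = False OR False = False
n2 = in3 XOR in1 = False XOR True = True
n3 = in3 AND n2 AND in1 = False AND True AND True = False
n4 = in1 XOR n3 = True XOR False = True
n5 = n2 XOR n1 = True XOR False = True
n6 = n5 XNOR n1 = True XNOR False = False
n7 = n3 XOR n6 = False XOR False = False
n8 = n6 XOR in2 = False XOR False = False
n10 = n6 XOR n8 = False XOR False = False
n12 = n6 OR n10 = False OR False = False
n14 = n7 XOR n6 = False XOR False = False

n4 = True  n6 = False  n12 = False  n14 = False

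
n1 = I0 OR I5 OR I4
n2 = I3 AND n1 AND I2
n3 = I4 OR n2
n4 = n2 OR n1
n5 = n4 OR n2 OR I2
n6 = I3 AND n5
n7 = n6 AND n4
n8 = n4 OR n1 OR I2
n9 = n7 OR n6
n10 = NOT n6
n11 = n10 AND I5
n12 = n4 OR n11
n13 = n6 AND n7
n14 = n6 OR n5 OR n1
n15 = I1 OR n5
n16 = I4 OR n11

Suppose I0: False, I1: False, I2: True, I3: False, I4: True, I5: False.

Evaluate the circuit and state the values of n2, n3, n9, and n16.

n1 = I0 OR I5 OR I4 = False OR False OR True = True
n2 = I3 AND n1 AND I2 = False AND True AND True = False
n3 = I4 OR n2 = True OR False = True
n4 = n2 OR n1 = False OR True = True
n5 = n4 OR n2 OR I2 = True OR False OR True = True
n6 = I3 AND n5 = False AND True = False
n7 = n6 AND n4 = False AND True = False
n9 = n7 OR n6 = False OR False = False
n10 = NOT n6 = NOT False = True
n11 = n10 AND I5 = True AND False = False
n16 = I4 OR n11 = True OR False = True

n2 = False  n3 = True  n9 = False  n16 = True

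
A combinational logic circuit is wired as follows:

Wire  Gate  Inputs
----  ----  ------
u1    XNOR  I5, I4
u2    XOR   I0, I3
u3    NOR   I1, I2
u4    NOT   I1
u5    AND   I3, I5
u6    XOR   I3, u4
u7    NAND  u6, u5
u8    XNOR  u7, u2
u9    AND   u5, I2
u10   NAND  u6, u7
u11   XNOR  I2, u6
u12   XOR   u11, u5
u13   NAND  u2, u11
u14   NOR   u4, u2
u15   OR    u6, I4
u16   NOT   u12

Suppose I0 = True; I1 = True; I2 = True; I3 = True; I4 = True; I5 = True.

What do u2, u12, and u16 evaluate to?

u2 = False; u12 = False; u16 = True

u2 = I0 XOR I3 = True XOR True = False
u4 = NOT I1 = NOT True = False
u5 = I3 AND I5 = True AND True = True
u6 = I3 XOR u4 = True XOR False = True
u11 = I2 XNOR u6 = True XNOR True = True
u12 = u11 XOR u5 = True XOR True = False
u16 = NOT u12 = NOT False = True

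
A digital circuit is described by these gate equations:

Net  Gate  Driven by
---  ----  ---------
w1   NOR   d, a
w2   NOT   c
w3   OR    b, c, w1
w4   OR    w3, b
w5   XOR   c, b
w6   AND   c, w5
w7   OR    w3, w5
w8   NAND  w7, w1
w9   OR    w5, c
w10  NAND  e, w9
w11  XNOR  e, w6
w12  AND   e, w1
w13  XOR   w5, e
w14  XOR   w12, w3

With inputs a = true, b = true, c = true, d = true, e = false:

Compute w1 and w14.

w1 = false; w14 = true

w1 = d NOR a = true NOR true = false
w3 = b OR c OR w1 = true OR true OR false = true
w12 = e AND w1 = false AND false = false
w14 = w12 XOR w3 = false XOR true = true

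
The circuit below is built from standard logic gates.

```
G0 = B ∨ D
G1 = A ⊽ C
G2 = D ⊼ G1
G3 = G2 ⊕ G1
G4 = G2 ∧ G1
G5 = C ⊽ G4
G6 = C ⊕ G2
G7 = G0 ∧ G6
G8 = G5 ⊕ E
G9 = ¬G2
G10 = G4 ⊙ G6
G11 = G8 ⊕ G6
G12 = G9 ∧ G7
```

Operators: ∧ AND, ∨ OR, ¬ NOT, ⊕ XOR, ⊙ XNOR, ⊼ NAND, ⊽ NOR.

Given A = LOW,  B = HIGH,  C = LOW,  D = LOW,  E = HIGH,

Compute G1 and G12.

G0 = B OR D = HIGH OR LOW = HIGH
G1 = A NOR C = LOW NOR LOW = HIGH
G2 = D NAND G1 = LOW NAND HIGH = HIGH
G6 = C XOR G2 = LOW XOR HIGH = HIGH
G7 = G0 AND G6 = HIGH AND HIGH = HIGH
G9 = NOT G2 = NOT HIGH = LOW
G12 = G9 AND G7 = LOW AND HIGH = LOW

G1 = HIGH  G12 = LOW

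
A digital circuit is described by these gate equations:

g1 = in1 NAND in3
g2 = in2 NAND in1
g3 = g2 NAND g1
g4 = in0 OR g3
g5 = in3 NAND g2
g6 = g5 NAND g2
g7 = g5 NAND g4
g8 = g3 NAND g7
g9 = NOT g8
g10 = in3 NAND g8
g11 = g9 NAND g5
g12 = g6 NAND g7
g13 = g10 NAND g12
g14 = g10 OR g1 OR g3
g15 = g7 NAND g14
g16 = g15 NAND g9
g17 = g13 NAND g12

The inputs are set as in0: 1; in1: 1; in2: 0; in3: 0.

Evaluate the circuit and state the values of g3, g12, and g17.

g3 = 0, g12 = 1, g17 = 1

g1 = in1 NAND in3 = 1 NAND 0 = 1
g2 = in2 NAND in1 = 0 NAND 1 = 1
g3 = g2 NAND g1 = 1 NAND 1 = 0
g4 = in0 OR g3 = 1 OR 0 = 1
g5 = in3 NAND g2 = 0 NAND 1 = 1
g6 = g5 NAND g2 = 1 NAND 1 = 0
g7 = g5 NAND g4 = 1 NAND 1 = 0
g8 = g3 NAND g7 = 0 NAND 0 = 1
g10 = in3 NAND g8 = 0 NAND 1 = 1
g12 = g6 NAND g7 = 0 NAND 0 = 1
g13 = g10 NAND g12 = 1 NAND 1 = 0
g17 = g13 NAND g12 = 0 NAND 1 = 1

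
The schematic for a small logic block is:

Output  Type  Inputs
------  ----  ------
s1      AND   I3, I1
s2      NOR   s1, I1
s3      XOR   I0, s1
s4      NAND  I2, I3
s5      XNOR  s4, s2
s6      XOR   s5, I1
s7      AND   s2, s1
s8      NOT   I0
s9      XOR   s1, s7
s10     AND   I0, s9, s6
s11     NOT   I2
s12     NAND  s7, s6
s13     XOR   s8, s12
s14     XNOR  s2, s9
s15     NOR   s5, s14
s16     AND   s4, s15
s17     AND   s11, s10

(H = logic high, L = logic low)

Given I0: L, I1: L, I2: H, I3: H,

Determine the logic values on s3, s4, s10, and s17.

s1 = I3 AND I1 = H AND L = L
s2 = s1 NOR I1 = L NOR L = H
s3 = I0 XOR s1 = L XOR L = L
s4 = I2 NAND I3 = H NAND H = L
s5 = s4 XNOR s2 = L XNOR H = L
s6 = s5 XOR I1 = L XOR L = L
s7 = s2 AND s1 = H AND L = L
s9 = s1 XOR s7 = L XOR L = L
s10 = I0 AND s9 AND s6 = L AND L AND L = L
s11 = NOT I2 = NOT H = L
s17 = s11 AND s10 = L AND L = L

s3 = L; s4 = L; s10 = L; s17 = L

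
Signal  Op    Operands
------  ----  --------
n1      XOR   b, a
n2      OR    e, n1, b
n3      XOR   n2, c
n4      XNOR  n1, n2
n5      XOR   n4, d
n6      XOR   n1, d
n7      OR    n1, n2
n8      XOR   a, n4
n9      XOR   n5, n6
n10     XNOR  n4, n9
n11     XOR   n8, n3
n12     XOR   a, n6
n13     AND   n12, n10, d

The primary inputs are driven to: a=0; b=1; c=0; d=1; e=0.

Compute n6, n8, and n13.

n6 = 0; n8 = 1; n13 = 0

n1 = b XOR a = 1 XOR 0 = 1
n2 = e OR n1 OR b = 0 OR 1 OR 1 = 1
n4 = n1 XNOR n2 = 1 XNOR 1 = 1
n5 = n4 XOR d = 1 XOR 1 = 0
n6 = n1 XOR d = 1 XOR 1 = 0
n8 = a XOR n4 = 0 XOR 1 = 1
n9 = n5 XOR n6 = 0 XOR 0 = 0
n10 = n4 XNOR n9 = 1 XNOR 0 = 0
n12 = a XOR n6 = 0 XOR 0 = 0
n13 = n12 AND n10 AND d = 0 AND 0 AND 1 = 0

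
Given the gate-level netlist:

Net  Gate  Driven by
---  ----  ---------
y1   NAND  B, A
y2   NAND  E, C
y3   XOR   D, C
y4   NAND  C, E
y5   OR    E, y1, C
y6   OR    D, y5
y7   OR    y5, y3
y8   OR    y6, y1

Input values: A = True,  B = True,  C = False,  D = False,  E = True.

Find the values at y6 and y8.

y6 = True, y8 = True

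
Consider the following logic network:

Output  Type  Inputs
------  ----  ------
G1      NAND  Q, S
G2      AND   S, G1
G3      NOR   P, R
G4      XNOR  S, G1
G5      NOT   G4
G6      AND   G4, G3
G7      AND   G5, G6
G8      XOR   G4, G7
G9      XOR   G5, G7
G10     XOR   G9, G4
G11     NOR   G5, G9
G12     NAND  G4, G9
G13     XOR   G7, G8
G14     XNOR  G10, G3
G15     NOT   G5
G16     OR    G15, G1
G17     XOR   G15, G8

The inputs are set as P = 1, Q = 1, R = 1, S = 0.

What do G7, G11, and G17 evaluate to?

G7 = 0  G11 = 0  G17 = 0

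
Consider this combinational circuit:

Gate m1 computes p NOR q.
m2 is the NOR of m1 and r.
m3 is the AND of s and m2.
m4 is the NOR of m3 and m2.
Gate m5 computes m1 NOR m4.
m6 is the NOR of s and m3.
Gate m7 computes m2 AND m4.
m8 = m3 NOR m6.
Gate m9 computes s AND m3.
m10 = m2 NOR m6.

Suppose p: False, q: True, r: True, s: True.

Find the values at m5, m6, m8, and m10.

m5 = False  m6 = False  m8 = True  m10 = True

m1 = p NOR q = False NOR True = False
m2 = m1 NOR r = False NOR True = False
m3 = s AND m2 = True AND False = False
m4 = m3 NOR m2 = False NOR False = True
m5 = m1 NOR m4 = False NOR True = False
m6 = s NOR m3 = True NOR False = False
m8 = m3 NOR m6 = False NOR False = True
m10 = m2 NOR m6 = False NOR False = True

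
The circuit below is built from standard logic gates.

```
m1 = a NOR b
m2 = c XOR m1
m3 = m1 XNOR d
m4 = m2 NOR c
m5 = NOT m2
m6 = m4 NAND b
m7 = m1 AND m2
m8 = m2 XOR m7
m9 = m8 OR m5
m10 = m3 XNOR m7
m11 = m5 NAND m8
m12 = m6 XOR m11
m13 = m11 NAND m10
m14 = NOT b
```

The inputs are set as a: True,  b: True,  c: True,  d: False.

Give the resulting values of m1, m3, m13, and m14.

m1 = a NOR b = True NOR True = False
m2 = c XOR m1 = True XOR False = True
m3 = m1 XNOR d = False XNOR False = True
m5 = NOT m2 = NOT True = False
m7 = m1 AND m2 = False AND True = False
m8 = m2 XOR m7 = True XOR False = True
m10 = m3 XNOR m7 = True XNOR False = False
m11 = m5 NAND m8 = False NAND True = True
m13 = m11 NAND m10 = True NAND False = True
m14 = NOT b = NOT True = False

m1 = False  m3 = True  m13 = True  m14 = False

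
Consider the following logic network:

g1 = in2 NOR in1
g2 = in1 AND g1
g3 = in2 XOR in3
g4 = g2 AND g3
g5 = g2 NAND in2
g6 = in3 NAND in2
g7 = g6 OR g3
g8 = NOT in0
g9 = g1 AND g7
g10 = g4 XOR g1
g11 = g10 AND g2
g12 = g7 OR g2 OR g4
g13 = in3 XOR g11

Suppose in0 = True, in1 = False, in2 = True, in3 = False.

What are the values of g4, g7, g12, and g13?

g4 = False  g7 = True  g12 = True  g13 = False

g1 = in2 NOR in1 = True NOR False = False
g2 = in1 AND g1 = False AND False = False
g3 = in2 XOR in3 = True XOR False = True
g4 = g2 AND g3 = False AND True = False
g6 = in3 NAND in2 = False NAND True = True
g7 = g6 OR g3 = True OR True = True
g10 = g4 XOR g1 = False XOR False = False
g11 = g10 AND g2 = False AND False = False
g12 = g7 OR g2 OR g4 = True OR False OR False = True
g13 = in3 XOR g11 = False XOR False = False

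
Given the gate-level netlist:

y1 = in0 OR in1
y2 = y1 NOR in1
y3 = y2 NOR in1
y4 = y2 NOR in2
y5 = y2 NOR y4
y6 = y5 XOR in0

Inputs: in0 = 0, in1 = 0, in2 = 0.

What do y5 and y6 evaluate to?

y5 = 0, y6 = 0

y1 = in0 OR in1 = 0 OR 0 = 0
y2 = y1 NOR in1 = 0 NOR 0 = 1
y4 = y2 NOR in2 = 1 NOR 0 = 0
y5 = y2 NOR y4 = 1 NOR 0 = 0
y6 = y5 XOR in0 = 0 XOR 0 = 0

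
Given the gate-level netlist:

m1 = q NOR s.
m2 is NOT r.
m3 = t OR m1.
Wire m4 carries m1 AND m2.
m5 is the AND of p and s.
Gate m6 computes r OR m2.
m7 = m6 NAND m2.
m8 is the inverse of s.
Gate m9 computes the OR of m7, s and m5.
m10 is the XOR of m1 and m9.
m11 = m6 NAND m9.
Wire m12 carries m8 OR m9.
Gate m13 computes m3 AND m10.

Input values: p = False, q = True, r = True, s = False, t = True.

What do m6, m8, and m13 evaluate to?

m6 = True  m8 = True  m13 = True

m1 = q NOR s = True NOR False = False
m2 = NOT r = NOT True = False
m3 = t OR m1 = True OR False = True
m5 = p AND s = False AND False = False
m6 = r OR m2 = True OR False = True
m7 = m6 NAND m2 = True NAND False = True
m8 = NOT s = NOT False = True
m9 = m7 OR s OR m5 = True OR False OR False = True
m10 = m1 XOR m9 = False XOR True = True
m13 = m3 AND m10 = True AND True = True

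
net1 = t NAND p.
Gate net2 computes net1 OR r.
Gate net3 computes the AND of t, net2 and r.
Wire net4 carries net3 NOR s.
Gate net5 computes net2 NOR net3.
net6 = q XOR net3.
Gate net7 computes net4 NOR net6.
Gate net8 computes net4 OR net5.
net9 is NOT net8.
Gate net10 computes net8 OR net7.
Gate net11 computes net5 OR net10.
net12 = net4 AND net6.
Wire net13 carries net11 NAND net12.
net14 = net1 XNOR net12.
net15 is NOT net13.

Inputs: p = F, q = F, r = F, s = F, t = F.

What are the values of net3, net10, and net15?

net1 = t NAND p = F NAND F = T
net2 = net1 OR r = T OR F = T
net3 = t AND net2 AND r = F AND T AND F = F
net4 = net3 NOR s = F NOR F = T
net5 = net2 NOR net3 = T NOR F = F
net6 = q XOR net3 = F XOR F = F
net7 = net4 NOR net6 = T NOR F = F
net8 = net4 OR net5 = T OR F = T
net10 = net8 OR net7 = T OR F = T
net11 = net5 OR net10 = F OR T = T
net12 = net4 AND net6 = T AND F = F
net13 = net11 NAND net12 = T NAND F = T
net15 = NOT net13 = NOT T = F

net3 = F; net10 = T; net15 = F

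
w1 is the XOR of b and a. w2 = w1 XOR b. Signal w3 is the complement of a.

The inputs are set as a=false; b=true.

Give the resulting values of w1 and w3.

w1 = true, w3 = true

w1 = b XOR a = true XOR false = true
w3 = NOT a = NOT false = true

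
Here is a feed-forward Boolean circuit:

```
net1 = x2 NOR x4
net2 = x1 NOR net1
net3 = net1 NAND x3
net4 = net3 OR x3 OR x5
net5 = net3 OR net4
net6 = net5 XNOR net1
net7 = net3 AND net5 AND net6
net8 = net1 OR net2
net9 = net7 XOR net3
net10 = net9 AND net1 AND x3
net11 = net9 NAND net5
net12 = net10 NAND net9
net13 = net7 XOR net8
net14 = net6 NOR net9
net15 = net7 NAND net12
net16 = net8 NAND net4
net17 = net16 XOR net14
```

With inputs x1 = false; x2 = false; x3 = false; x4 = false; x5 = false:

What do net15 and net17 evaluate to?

net15 = false, net17 = false

net1 = x2 NOR x4 = false NOR false = true
net2 = x1 NOR net1 = false NOR true = false
net3 = net1 NAND x3 = true NAND false = true
net4 = net3 OR x3 OR x5 = true OR false OR false = true
net5 = net3 OR net4 = true OR true = true
net6 = net5 XNOR net1 = true XNOR true = true
net7 = net3 AND net5 AND net6 = true AND true AND true = true
net8 = net1 OR net2 = true OR false = true
net9 = net7 XOR net3 = true XOR true = false
net10 = net9 AND net1 AND x3 = false AND true AND false = false
net12 = net10 NAND net9 = false NAND false = true
net14 = net6 NOR net9 = true NOR false = false
net15 = net7 NAND net12 = true NAND true = false
net16 = net8 NAND net4 = true NAND true = false
net17 = net16 XOR net14 = false XOR false = false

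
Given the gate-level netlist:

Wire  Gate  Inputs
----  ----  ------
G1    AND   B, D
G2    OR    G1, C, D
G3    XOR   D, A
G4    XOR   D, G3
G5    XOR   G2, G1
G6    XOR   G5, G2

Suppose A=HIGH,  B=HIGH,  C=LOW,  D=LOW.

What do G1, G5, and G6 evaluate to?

G1 = LOW  G5 = LOW  G6 = LOW

G1 = B AND D = HIGH AND LOW = LOW
G2 = G1 OR C OR D = LOW OR LOW OR LOW = LOW
G5 = G2 XOR G1 = LOW XOR LOW = LOW
G6 = G5 XOR G2 = LOW XOR LOW = LOW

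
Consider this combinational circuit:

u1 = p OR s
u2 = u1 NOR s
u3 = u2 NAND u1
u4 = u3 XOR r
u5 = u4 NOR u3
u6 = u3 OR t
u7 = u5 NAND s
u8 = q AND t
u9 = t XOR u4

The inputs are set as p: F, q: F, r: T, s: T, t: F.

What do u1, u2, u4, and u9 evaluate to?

u1 = p OR s = F OR T = T
u2 = u1 NOR s = T NOR T = F
u3 = u2 NAND u1 = F NAND T = T
u4 = u3 XOR r = T XOR T = F
u9 = t XOR u4 = F XOR F = F

u1 = T; u2 = F; u4 = F; u9 = F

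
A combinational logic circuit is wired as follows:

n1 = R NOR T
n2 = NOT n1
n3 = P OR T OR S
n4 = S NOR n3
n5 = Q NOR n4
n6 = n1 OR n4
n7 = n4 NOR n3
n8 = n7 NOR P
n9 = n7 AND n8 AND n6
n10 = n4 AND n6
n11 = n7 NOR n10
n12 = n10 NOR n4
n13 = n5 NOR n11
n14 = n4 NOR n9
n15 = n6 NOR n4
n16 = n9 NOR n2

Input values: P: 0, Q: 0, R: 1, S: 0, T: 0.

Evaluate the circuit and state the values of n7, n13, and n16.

n7 = 0  n13 = 1  n16 = 0

n1 = R NOR T = 1 NOR 0 = 0
n2 = NOT n1 = NOT 0 = 1
n3 = P OR T OR S = 0 OR 0 OR 0 = 0
n4 = S NOR n3 = 0 NOR 0 = 1
n5 = Q NOR n4 = 0 NOR 1 = 0
n6 = n1 OR n4 = 0 OR 1 = 1
n7 = n4 NOR n3 = 1 NOR 0 = 0
n8 = n7 NOR P = 0 NOR 0 = 1
n9 = n7 AND n8 AND n6 = 0 AND 1 AND 1 = 0
n10 = n4 AND n6 = 1 AND 1 = 1
n11 = n7 NOR n10 = 0 NOR 1 = 0
n13 = n5 NOR n11 = 0 NOR 0 = 1
n16 = n9 NOR n2 = 0 NOR 1 = 0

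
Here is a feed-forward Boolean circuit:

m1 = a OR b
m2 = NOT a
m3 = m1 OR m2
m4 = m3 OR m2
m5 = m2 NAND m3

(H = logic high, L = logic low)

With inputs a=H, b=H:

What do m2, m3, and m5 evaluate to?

m1 = a OR b = H OR H = H
m2 = NOT a = NOT H = L
m3 = m1 OR m2 = H OR L = H
m5 = m2 NAND m3 = L NAND H = H

m2 = L, m3 = H, m5 = H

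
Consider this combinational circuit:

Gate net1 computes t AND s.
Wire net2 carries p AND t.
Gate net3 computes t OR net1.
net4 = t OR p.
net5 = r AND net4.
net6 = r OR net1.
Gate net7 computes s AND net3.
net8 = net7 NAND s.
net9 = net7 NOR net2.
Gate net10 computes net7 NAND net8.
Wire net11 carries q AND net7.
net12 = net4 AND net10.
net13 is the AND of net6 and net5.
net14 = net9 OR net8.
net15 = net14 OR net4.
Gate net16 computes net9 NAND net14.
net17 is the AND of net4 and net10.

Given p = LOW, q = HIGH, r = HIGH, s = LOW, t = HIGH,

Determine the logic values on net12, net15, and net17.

net1 = t AND s = HIGH AND LOW = LOW
net2 = p AND t = LOW AND HIGH = LOW
net3 = t OR net1 = HIGH OR LOW = HIGH
net4 = t OR p = HIGH OR LOW = HIGH
net7 = s AND net3 = LOW AND HIGH = LOW
net8 = net7 NAND s = LOW NAND LOW = HIGH
net9 = net7 NOR net2 = LOW NOR LOW = HIGH
net10 = net7 NAND net8 = LOW NAND HIGH = HIGH
net12 = net4 AND net10 = HIGH AND HIGH = HIGH
net14 = net9 OR net8 = HIGH OR HIGH = HIGH
net15 = net14 OR net4 = HIGH OR HIGH = HIGH
net17 = net4 AND net10 = HIGH AND HIGH = HIGH

net12 = HIGH; net15 = HIGH; net17 = HIGH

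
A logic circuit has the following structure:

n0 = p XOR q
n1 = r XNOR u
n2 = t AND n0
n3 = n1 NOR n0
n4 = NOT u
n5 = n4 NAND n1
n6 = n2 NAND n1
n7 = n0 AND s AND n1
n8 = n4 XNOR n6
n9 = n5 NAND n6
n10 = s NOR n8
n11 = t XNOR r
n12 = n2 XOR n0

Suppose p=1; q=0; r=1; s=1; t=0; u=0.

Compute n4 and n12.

n4 = 1, n12 = 1

n0 = p XOR q = 1 XOR 0 = 1
n2 = t AND n0 = 0 AND 1 = 0
n4 = NOT u = NOT 0 = 1
n12 = n2 XOR n0 = 0 XOR 1 = 1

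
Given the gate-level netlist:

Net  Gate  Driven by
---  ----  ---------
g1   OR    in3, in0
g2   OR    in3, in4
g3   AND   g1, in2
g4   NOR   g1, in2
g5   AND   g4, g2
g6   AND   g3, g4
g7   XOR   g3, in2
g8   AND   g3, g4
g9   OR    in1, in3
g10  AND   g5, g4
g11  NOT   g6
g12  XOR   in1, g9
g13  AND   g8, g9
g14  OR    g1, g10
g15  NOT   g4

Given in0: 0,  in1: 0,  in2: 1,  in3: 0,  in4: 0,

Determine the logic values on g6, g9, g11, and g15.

g1 = in3 OR in0 = 0 OR 0 = 0
g3 = g1 AND in2 = 0 AND 1 = 0
g4 = g1 NOR in2 = 0 NOR 1 = 0
g6 = g3 AND g4 = 0 AND 0 = 0
g9 = in1 OR in3 = 0 OR 0 = 0
g11 = NOT g6 = NOT 0 = 1
g15 = NOT g4 = NOT 0 = 1

g6 = 0; g9 = 0; g11 = 1; g15 = 1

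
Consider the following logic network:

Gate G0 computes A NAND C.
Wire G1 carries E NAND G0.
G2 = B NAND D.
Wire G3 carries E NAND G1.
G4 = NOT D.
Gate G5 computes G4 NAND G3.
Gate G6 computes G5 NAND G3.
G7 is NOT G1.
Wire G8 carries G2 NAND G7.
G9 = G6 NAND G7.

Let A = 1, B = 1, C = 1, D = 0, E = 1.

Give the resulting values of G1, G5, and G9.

G1 = 1, G5 = 1, G9 = 1

G0 = A NAND C = 1 NAND 1 = 0
G1 = E NAND G0 = 1 NAND 0 = 1
G3 = E NAND G1 = 1 NAND 1 = 0
G4 = NOT D = NOT 0 = 1
G5 = G4 NAND G3 = 1 NAND 0 = 1
G6 = G5 NAND G3 = 1 NAND 0 = 1
G7 = NOT G1 = NOT 1 = 0
G9 = G6 NAND G7 = 1 NAND 0 = 1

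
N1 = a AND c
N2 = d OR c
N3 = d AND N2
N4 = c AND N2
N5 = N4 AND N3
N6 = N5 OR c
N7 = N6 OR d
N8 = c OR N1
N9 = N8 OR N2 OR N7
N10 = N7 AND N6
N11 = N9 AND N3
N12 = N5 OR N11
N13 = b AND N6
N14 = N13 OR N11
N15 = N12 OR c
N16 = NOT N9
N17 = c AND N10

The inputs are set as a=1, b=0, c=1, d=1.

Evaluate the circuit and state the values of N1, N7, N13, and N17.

N1 = 1, N7 = 1, N13 = 0, N17 = 1

N1 = a AND c = 1 AND 1 = 1
N2 = d OR c = 1 OR 1 = 1
N3 = d AND N2 = 1 AND 1 = 1
N4 = c AND N2 = 1 AND 1 = 1
N5 = N4 AND N3 = 1 AND 1 = 1
N6 = N5 OR c = 1 OR 1 = 1
N7 = N6 OR d = 1 OR 1 = 1
N10 = N7 AND N6 = 1 AND 1 = 1
N13 = b AND N6 = 0 AND 1 = 0
N17 = c AND N10 = 1 AND 1 = 1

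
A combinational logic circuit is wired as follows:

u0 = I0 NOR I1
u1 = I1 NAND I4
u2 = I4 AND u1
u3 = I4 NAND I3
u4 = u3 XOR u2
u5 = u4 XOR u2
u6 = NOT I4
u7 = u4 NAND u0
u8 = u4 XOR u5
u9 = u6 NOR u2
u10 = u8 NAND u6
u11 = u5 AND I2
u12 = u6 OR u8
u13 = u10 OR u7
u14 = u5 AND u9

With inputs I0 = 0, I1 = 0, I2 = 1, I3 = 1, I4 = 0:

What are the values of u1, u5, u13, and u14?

u0 = I0 NOR I1 = 0 NOR 0 = 1
u1 = I1 NAND I4 = 0 NAND 0 = 1
u2 = I4 AND u1 = 0 AND 1 = 0
u3 = I4 NAND I3 = 0 NAND 1 = 1
u4 = u3 XOR u2 = 1 XOR 0 = 1
u5 = u4 XOR u2 = 1 XOR 0 = 1
u6 = NOT I4 = NOT 0 = 1
u7 = u4 NAND u0 = 1 NAND 1 = 0
u8 = u4 XOR u5 = 1 XOR 1 = 0
u9 = u6 NOR u2 = 1 NOR 0 = 0
u10 = u8 NAND u6 = 0 NAND 1 = 1
u13 = u10 OR u7 = 1 OR 0 = 1
u14 = u5 AND u9 = 1 AND 0 = 0

u1 = 1  u5 = 1  u13 = 1  u14 = 0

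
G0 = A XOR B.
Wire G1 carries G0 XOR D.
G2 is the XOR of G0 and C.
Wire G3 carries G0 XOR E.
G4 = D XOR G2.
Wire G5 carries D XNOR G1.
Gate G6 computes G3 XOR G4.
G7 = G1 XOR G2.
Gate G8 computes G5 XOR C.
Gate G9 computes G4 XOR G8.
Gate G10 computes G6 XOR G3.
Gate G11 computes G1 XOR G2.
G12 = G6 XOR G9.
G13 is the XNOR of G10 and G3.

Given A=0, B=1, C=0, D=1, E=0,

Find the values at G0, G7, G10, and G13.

G0 = A XOR B = 0 XOR 1 = 1
G1 = G0 XOR D = 1 XOR 1 = 0
G2 = G0 XOR C = 1 XOR 0 = 1
G3 = G0 XOR E = 1 XOR 0 = 1
G4 = D XOR G2 = 1 XOR 1 = 0
G6 = G3 XOR G4 = 1 XOR 0 = 1
G7 = G1 XOR G2 = 0 XOR 1 = 1
G10 = G6 XOR G3 = 1 XOR 1 = 0
G13 = G10 XNOR G3 = 0 XNOR 1 = 0

G0 = 1, G7 = 1, G10 = 0, G13 = 0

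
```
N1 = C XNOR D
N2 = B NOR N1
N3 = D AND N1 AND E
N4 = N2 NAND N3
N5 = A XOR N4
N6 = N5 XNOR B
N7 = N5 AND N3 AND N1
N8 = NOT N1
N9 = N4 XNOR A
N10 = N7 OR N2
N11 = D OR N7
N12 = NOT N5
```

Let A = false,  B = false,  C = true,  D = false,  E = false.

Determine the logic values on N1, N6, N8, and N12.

N1 = false, N6 = false, N8 = true, N12 = false

N1 = C XNOR D = true XNOR false = false
N2 = B NOR N1 = false NOR false = true
N3 = D AND N1 AND E = false AND false AND false = false
N4 = N2 NAND N3 = true NAND false = true
N5 = A XOR N4 = false XOR true = true
N6 = N5 XNOR B = true XNOR false = false
N8 = NOT N1 = NOT false = true
N12 = NOT N5 = NOT true = false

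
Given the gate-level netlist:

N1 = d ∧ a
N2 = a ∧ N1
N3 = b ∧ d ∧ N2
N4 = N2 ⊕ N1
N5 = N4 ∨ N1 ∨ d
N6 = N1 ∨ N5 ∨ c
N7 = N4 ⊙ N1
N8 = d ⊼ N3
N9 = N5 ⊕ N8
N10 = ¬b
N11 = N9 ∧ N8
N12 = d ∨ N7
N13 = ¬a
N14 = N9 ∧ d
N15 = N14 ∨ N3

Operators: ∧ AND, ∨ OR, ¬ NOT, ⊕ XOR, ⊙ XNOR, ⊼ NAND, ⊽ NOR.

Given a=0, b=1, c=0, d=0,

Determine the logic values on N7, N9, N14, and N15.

N7 = 1  N9 = 1  N14 = 0  N15 = 0

N1 = d AND a = 0 AND 0 = 0
N2 = a AND N1 = 0 AND 0 = 0
N3 = b AND d AND N2 = 1 AND 0 AND 0 = 0
N4 = N2 XOR N1 = 0 XOR 0 = 0
N5 = N4 OR N1 OR d = 0 OR 0 OR 0 = 0
N7 = N4 XNOR N1 = 0 XNOR 0 = 1
N8 = d NAND N3 = 0 NAND 0 = 1
N9 = N5 XOR N8 = 0 XOR 1 = 1
N14 = N9 AND d = 1 AND 0 = 0
N15 = N14 OR N3 = 0 OR 0 = 0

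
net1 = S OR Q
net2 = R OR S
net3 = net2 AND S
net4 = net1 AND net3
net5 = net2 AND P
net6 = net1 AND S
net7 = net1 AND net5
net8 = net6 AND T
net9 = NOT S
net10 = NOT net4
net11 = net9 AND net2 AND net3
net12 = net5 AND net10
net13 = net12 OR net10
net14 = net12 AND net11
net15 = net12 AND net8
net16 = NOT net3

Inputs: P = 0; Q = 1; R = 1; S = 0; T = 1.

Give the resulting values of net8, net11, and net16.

net8 = 0, net11 = 0, net16 = 1

net1 = S OR Q = 0 OR 1 = 1
net2 = R OR S = 1 OR 0 = 1
net3 = net2 AND S = 1 AND 0 = 0
net6 = net1 AND S = 1 AND 0 = 0
net8 = net6 AND T = 0 AND 1 = 0
net9 = NOT S = NOT 0 = 1
net11 = net9 AND net2 AND net3 = 1 AND 1 AND 0 = 0
net16 = NOT net3 = NOT 0 = 1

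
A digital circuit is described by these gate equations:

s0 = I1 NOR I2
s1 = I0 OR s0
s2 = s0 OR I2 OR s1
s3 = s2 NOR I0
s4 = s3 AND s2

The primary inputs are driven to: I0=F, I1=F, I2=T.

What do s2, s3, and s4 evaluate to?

s2 = T; s3 = F; s4 = F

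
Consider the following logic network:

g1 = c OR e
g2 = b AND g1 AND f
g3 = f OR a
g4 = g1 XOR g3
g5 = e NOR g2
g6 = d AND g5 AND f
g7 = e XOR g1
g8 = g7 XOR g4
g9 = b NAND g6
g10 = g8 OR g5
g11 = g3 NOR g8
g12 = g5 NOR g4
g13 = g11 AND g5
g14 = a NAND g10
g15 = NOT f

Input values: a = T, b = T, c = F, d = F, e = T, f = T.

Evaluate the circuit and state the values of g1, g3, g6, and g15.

g1 = T  g3 = T  g6 = F  g15 = F

g1 = c OR e = F OR T = T
g2 = b AND g1 AND f = T AND T AND T = T
g3 = f OR a = T OR T = T
g5 = e NOR g2 = T NOR T = F
g6 = d AND g5 AND f = F AND F AND T = F
g15 = NOT f = NOT T = F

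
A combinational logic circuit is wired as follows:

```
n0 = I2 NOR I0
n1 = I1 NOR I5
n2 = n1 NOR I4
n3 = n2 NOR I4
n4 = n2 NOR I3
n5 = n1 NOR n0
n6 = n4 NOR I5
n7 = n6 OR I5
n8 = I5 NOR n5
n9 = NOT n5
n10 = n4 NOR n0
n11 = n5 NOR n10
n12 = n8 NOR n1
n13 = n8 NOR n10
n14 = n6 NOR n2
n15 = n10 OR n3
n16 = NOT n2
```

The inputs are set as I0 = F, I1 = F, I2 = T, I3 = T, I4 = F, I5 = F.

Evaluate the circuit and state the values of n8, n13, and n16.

n8 = T, n13 = F, n16 = T

n0 = I2 NOR I0 = T NOR F = F
n1 = I1 NOR I5 = F NOR F = T
n2 = n1 NOR I4 = T NOR F = F
n4 = n2 NOR I3 = F NOR T = F
n5 = n1 NOR n0 = T NOR F = F
n8 = I5 NOR n5 = F NOR F = T
n10 = n4 NOR n0 = F NOR F = T
n13 = n8 NOR n10 = T NOR T = F
n16 = NOT n2 = NOT F = T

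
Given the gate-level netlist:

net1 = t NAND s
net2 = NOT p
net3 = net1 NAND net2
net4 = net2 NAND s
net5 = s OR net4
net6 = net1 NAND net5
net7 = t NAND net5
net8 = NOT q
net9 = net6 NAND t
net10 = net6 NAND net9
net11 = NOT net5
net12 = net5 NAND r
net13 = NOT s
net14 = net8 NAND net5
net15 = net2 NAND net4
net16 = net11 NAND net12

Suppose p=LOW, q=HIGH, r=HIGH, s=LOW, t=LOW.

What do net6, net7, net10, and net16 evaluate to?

net6 = LOW, net7 = HIGH, net10 = HIGH, net16 = HIGH

net1 = t NAND s = LOW NAND LOW = HIGH
net2 = NOT p = NOT LOW = HIGH
net4 = net2 NAND s = HIGH NAND LOW = HIGH
net5 = s OR net4 = LOW OR HIGH = HIGH
net6 = net1 NAND net5 = HIGH NAND HIGH = LOW
net7 = t NAND net5 = LOW NAND HIGH = HIGH
net9 = net6 NAND t = LOW NAND LOW = HIGH
net10 = net6 NAND net9 = LOW NAND HIGH = HIGH
net11 = NOT net5 = NOT HIGH = LOW
net12 = net5 NAND r = HIGH NAND HIGH = LOW
net16 = net11 NAND net12 = LOW NAND LOW = HIGH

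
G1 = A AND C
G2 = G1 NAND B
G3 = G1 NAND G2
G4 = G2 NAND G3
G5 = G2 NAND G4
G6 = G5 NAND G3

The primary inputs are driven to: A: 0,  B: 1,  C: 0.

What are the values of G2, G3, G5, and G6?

G2 = 1  G3 = 1  G5 = 1  G6 = 0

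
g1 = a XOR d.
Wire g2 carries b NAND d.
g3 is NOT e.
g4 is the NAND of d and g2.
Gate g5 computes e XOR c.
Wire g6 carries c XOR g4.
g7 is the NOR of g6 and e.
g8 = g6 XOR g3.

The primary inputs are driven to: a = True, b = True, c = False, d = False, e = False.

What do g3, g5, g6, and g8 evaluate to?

g2 = b NAND d = True NAND False = True
g3 = NOT e = NOT False = True
g4 = d NAND g2 = False NAND True = True
g5 = e XOR c = False XOR False = False
g6 = c XOR g4 = False XOR True = True
g8 = g6 XOR g3 = True XOR True = False

g3 = True; g5 = False; g6 = True; g8 = False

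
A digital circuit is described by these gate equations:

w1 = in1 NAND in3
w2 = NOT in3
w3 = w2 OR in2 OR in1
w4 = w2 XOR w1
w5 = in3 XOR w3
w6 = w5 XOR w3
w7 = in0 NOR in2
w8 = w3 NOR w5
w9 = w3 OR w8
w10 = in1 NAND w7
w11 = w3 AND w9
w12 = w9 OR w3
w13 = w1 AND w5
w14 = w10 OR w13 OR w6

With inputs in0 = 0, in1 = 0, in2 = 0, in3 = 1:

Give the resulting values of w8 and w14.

w1 = in1 NAND in3 = 0 NAND 1 = 1
w2 = NOT in3 = NOT 1 = 0
w3 = w2 OR in2 OR in1 = 0 OR 0 OR 0 = 0
w5 = in3 XOR w3 = 1 XOR 0 = 1
w6 = w5 XOR w3 = 1 XOR 0 = 1
w7 = in0 NOR in2 = 0 NOR 0 = 1
w8 = w3 NOR w5 = 0 NOR 1 = 0
w10 = in1 NAND w7 = 0 NAND 1 = 1
w13 = w1 AND w5 = 1 AND 1 = 1
w14 = w10 OR w13 OR w6 = 1 OR 1 OR 1 = 1

w8 = 0; w14 = 1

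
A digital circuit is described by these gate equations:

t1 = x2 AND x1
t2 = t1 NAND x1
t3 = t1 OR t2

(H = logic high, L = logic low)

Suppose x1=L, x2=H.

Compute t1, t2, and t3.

t1 = L, t2 = H, t3 = H

t1 = x2 AND x1 = H AND L = L
t2 = t1 NAND x1 = L NAND L = H
t3 = t1 OR t2 = L OR H = H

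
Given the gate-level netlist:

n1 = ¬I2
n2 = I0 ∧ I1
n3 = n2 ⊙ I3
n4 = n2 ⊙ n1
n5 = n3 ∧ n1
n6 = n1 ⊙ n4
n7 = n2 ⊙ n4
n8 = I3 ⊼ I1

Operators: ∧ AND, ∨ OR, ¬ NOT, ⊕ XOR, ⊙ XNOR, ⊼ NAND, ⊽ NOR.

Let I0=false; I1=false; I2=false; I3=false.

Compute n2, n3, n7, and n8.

n1 = NOT I2 = NOT false = true
n2 = I0 AND I1 = false AND false = false
n3 = n2 XNOR I3 = false XNOR false = true
n4 = n2 XNOR n1 = false XNOR true = false
n7 = n2 XNOR n4 = false XNOR false = true
n8 = I3 NAND I1 = false NAND false = true

n2 = false  n3 = true  n7 = true  n8 = true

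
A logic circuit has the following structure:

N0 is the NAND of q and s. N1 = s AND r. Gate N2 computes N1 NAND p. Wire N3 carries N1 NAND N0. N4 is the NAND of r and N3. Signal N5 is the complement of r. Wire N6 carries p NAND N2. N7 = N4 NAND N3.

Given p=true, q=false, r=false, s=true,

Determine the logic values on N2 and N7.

N2 = true  N7 = false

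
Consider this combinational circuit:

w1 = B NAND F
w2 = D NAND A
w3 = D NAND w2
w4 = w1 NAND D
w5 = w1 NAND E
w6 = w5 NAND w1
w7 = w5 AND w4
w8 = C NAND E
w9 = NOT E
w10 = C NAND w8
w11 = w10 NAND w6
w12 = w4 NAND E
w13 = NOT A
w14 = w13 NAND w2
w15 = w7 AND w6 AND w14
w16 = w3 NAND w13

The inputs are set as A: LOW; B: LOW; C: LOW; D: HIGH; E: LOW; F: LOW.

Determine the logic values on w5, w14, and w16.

w1 = B NAND F = LOW NAND LOW = HIGH
w2 = D NAND A = HIGH NAND LOW = HIGH
w3 = D NAND w2 = HIGH NAND HIGH = LOW
w5 = w1 NAND E = HIGH NAND LOW = HIGH
w13 = NOT A = NOT LOW = HIGH
w14 = w13 NAND w2 = HIGH NAND HIGH = LOW
w16 = w3 NAND w13 = LOW NAND HIGH = HIGH

w5 = HIGH, w14 = LOW, w16 = HIGH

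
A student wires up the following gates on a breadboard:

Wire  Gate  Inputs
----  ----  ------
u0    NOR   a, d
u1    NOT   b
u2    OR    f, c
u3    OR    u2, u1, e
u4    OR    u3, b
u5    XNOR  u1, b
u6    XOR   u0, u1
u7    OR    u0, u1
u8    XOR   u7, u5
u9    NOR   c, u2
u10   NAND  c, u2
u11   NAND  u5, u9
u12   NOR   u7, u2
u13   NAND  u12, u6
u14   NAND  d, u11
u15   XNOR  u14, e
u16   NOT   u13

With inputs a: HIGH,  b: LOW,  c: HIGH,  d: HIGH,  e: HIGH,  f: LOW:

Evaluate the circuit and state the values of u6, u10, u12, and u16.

u0 = a NOR d = HIGH NOR HIGH = LOW
u1 = NOT b = NOT LOW = HIGH
u2 = f OR c = LOW OR HIGH = HIGH
u6 = u0 XOR u1 = LOW XOR HIGH = HIGH
u7 = u0 OR u1 = LOW OR HIGH = HIGH
u10 = c NAND u2 = HIGH NAND HIGH = LOW
u12 = u7 NOR u2 = HIGH NOR HIGH = LOW
u13 = u12 NAND u6 = LOW NAND HIGH = HIGH
u16 = NOT u13 = NOT HIGH = LOW

u6 = HIGH, u10 = LOW, u12 = LOW, u16 = LOW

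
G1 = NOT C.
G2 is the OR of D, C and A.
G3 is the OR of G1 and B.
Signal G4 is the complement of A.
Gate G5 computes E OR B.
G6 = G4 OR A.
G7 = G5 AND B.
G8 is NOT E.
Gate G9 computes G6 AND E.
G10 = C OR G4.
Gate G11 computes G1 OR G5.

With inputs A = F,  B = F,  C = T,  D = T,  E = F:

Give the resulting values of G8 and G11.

G8 = T, G11 = F

G1 = NOT C = NOT T = F
G5 = E OR B = F OR F = F
G8 = NOT E = NOT F = T
G11 = G1 OR G5 = F OR F = F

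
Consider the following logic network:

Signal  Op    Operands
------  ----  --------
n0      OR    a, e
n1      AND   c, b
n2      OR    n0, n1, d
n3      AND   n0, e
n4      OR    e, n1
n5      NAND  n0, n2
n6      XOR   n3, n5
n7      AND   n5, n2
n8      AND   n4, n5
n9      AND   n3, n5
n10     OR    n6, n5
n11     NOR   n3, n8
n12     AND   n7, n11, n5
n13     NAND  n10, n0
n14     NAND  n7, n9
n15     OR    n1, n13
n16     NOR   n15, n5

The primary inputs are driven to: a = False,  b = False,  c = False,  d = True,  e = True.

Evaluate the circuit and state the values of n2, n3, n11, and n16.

n2 = True; n3 = True; n11 = False; n16 = True

n0 = a OR e = False OR True = True
n1 = c AND b = False AND False = False
n2 = n0 OR n1 OR d = True OR False OR True = True
n3 = n0 AND e = True AND True = True
n4 = e OR n1 = True OR False = True
n5 = n0 NAND n2 = True NAND True = False
n6 = n3 XOR n5 = True XOR False = True
n8 = n4 AND n5 = True AND False = False
n10 = n6 OR n5 = True OR False = True
n11 = n3 NOR n8 = True NOR False = False
n13 = n10 NAND n0 = True NAND True = False
n15 = n1 OR n13 = False OR False = False
n16 = n15 NOR n5 = False NOR False = True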